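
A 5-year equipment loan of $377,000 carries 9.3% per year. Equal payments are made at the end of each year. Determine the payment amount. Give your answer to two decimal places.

$97,679.48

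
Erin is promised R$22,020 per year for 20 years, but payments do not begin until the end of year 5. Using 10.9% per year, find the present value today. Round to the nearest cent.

Value one period before first payment (t=4): 22020 × [1 − (1+0.109)^(−20)] / 0.109 = 22020 × 8.015688 = 176,505.4447
PV₀ = 176,505.4447 / (1+0.109)^4 = 176,505.4447 / 1.512607 = 116,689.5385

R$116,689.54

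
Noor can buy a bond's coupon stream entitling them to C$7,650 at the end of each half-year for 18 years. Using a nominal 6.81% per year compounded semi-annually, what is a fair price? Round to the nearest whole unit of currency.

C$157,364

Periodic rate i = 0.0681/2 = 0.03405; n = 18 × 2 = 36 periods.
PV = 7650 × [1 − (1+0.03405)^(−36)] / 0.03405 = 7650 × 20.570504 = 157,364.3574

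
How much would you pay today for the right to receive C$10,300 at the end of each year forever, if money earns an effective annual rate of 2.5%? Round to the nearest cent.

C$412,000.00

PV = PMT / i = 10300 / 0.025 = 412,000.0000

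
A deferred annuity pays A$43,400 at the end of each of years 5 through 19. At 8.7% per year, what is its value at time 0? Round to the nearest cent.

A$255,078.62

Value one period before first payment (t=4): 43400 × [1 − (1+0.087)^(−15)] / 0.087 = 43400 × 8.205452 = 356,116.6145
Discount back 4 years: 356,116.6145 × (1+0.087)^(−4) = 356,116.6145 × 0.716278 = 255,078.6205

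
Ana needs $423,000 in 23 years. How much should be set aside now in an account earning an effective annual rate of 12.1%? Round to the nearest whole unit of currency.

$30,578

Discount factor = (1+0.121)^(−23) = 0.072289; PV = 423,000 × 0.072289 = 30,578.1550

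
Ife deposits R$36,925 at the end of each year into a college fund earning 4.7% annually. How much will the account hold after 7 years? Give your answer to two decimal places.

R$297,912.85

Accumulation factor s(7|0.047) = 8.068053; FV = 36925 × 8.068053 = 297,912.8531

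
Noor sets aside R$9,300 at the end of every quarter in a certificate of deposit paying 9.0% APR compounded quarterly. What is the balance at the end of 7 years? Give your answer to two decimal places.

Periodic rate i = 0.09/4 = 0.0225; n = 7 × 4 = 28 periods.
FV = 9300 × [(1+0.0225)^28 − 1] / 0.0225 = 9300 × 38.424222 = 357,345.2626

R$357,345.26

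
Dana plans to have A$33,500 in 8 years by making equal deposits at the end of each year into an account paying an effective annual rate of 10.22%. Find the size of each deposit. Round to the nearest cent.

FV-annuity factor = 11.527664; PMT = 33500 / 11.527664 = 2,906.0527

A$2,906.05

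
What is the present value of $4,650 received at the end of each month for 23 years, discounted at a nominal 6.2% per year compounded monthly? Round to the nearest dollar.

$682,963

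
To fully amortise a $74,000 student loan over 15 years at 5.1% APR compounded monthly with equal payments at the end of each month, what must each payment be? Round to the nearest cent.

i = 0.051/12 = 0.00425 per month; n = 15·12 = 180.
PMT = 74000 / ( [1 − (1+0.00425)^(−180)] / 0.00425 ) = 74000 / 125.626149 = 589.0493

$589.05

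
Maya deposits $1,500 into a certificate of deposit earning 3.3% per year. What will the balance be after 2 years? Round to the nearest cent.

$1,600.63

1,500 × (1+0.033)^2 = 1,500 × 1.067089 = 1,600.6335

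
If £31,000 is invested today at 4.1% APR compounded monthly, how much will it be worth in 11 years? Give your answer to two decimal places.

With 12 periods per year: i = 0.00341667, n = 132.
FV = PV·(1+i)^n = 31,000 × 1.568675 = 48,628.9239

£48,628.92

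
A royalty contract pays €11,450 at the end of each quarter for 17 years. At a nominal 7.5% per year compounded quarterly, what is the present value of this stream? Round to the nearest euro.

€438,001

i = 0.075/4 = 0.01875 per quarter; n = 17·4 = 68.
PV = PMT · [1 − (1+i)^(−n)] / i = 11450 · 38.253364 = 438,001.0215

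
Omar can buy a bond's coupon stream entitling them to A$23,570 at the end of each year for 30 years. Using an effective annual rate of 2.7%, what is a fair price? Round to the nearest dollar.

PV = 23570 × [1 − (1+0.027)^(−30)] / 0.027 = 23570 × 20.382870 = 480,424.2353

A$480,424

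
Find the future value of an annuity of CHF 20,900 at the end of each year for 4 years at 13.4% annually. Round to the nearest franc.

CHF 101,955

FV = PMT · [(1+i)^n − 1] / i = 20900 · 4.878230 = 101,955.0092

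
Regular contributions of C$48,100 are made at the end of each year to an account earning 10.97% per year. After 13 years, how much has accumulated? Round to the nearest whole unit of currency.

C$1,258,255

FV = 48100 × [(1+0.1097)^13 − 1] / 0.1097 = 48100 × 26.159146 = 1,258,254.9193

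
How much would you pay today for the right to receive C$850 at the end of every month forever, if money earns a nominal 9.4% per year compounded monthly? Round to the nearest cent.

Periodic rate i = 0.094/12 = 0.00783333.
PV = PMT / i = 850 / 0.00783333 = 108,510.6383

C$108,510.64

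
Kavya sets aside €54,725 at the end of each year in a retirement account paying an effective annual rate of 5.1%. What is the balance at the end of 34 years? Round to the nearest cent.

€4,749,439.90

Accumulation factor s(34|0.051) = 86.787390; FV = 54725 × 86.787390 = 4,749,439.8952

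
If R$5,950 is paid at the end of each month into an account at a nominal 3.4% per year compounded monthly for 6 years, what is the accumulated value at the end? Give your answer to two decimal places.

With 12 periods per year: i = 0.00283333, n = 72.
Accumulation factor s(72|0.00283333) = 79.745108; FV = 5950 × 79.745108 = 474,483.3918

R$474,483.39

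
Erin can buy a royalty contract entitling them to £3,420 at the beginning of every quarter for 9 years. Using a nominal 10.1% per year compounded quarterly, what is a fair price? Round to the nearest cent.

£82,277.79

i = 0.101/4 = 0.02525 per quarter; n = 9·4 = 36.
PV = PMT · [1 − (1+i)^(−n)] / i × (1+i) = 3420 · 24.057832 = 82,277.7856
(annuity-due: payments at period start, so ×(1+i).)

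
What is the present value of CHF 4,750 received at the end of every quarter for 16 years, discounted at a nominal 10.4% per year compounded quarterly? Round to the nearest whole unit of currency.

CHF 147,350

i = 0.104/4 = 0.026 per quarter; n = 16·4 = 64.
PV = PMT · [1 − (1+i)^(−n)] / i = 4750 · 31.021151 = 147,350.4664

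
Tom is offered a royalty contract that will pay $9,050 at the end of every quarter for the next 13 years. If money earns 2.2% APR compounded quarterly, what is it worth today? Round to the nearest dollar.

$408,317

Periodic rate i = 0.022/4 = 0.0055; n = 13 × 4 = 52 periods.
PV = PMT · [1 − (1+i)^(−n)] / i = 9050 · 45.117899 = 408,316.9833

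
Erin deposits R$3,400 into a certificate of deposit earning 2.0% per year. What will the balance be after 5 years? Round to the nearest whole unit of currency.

FV = PV·(1+i)^n = 3,400 × 1.104081 = 3,753.8747

R$3,754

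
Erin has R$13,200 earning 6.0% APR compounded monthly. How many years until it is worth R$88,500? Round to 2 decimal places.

31.79 years

Periodic rate i = 0.06/12 = 0.005.
(1+i)^n = 88500/13200 = 6.70455, so n = ln 6.70455 / ln 1.005 = 381.5077 months
= 381.5077/12 years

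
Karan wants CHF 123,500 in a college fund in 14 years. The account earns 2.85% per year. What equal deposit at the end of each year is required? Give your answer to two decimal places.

CHF 7,301.77

FV-annuity factor = 16.913710; PMT = 123500 / 16.913710 = 7,301.7686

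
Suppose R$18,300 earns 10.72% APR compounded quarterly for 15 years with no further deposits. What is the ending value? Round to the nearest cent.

R$89,454.60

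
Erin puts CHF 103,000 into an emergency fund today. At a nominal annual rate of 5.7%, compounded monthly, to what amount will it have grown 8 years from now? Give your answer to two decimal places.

Periodic rate i = 0.057/12 = 0.00475; n = 8 × 12 = 96 periods.
FV = 103,000 × (1 + 0.00475)^96 = 162,332.9390

CHF 162,332.94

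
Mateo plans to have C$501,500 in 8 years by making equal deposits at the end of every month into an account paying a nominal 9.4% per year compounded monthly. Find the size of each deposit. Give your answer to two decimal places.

C$3,523.14

With 12 periods per year: i = 0.00783333, n = 96.
PMT = 501500 / ( [(1+0.00783333)^96 − 1] / 0.00783333 ) = 501500 / 142.344515 = 3,523.1424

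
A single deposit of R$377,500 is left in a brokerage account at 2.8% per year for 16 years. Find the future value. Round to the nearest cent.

R$587,228.05

FV = 377,500 × (1 + 0.028)^16 = 587,228.0476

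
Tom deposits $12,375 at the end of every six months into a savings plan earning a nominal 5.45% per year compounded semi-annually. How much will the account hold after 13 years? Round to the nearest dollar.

Periodic rate i = 0.0545/2 = 0.02725; n = 13 × 2 = 26 periods.
FV = PMT · [(1+i)^n − 1] / i = 12375 · 37.129441 = 459,476.8364

$459,477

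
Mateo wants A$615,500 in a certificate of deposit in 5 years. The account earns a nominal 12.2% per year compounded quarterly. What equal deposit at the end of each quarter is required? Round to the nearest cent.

Periodic rate i = 0.122/4 = 0.0305; n = 5 × 4 = 20 periods.
PMT = 615500 / ( [(1+0.0305)^20 − 1] / 0.0305 ) = 615500 / 27.007456 = 22,790.0032

A$22,790.00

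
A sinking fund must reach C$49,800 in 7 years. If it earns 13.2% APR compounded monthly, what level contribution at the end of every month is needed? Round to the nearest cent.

C$363.58

i = 0.132/12 = 0.011 per month; n = 7·12 = 84.
PMT = 49800 / ( [(1+0.011)^84 − 1] / 0.011 ) = 49800 / 136.969951 = 363.5834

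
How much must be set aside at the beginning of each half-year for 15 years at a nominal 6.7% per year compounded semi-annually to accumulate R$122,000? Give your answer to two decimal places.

R$2,343.71

With 2 periods per year: i = 0.0335, n = 30.
PMT = 122000 / ( [(1+0.0335)^30 − 1] / 0.0335 × (1+i) ) = 122000 / 52.054135 = 2,343.7139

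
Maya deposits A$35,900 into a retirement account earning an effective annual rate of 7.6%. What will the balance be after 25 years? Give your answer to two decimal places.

FV = PV·(1+i)^n = 35,900 × 6.241756 = 224,079.0383

A$224,079.04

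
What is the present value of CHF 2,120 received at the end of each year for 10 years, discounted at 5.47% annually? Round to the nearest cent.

Annuity factor a(10|0.0547) = 7.548484; PV = 2120 × 7.548484 = 16,002.7864

CHF 16,002.79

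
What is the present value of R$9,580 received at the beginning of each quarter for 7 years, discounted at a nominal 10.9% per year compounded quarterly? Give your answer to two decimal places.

R$191,024.50

With 4 periods per year: i = 0.02725, n = 28.
PV = 9580 × [1 − (1+0.02725)^(−28)] / 0.02725 × (1+i) = 9580 × 19.939927 = 191,024.4980
Payments are at the start of each period, so multiply by (1+i).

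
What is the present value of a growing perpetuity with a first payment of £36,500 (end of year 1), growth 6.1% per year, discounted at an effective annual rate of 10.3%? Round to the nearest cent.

£869,047.62

PV = PMT / (i − g) = 36500 / (0.103 − 0.061) = 36500 / 0.042000 = 869,047.6190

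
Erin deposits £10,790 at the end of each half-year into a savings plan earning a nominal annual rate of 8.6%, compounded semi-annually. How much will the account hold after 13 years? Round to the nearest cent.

£498,869.03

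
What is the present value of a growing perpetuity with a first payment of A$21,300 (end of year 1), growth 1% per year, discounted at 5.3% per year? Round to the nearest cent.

PV = D₁/(r − g) = 21300/(0.053 − 0.01) = 495,348.8372

A$495,348.84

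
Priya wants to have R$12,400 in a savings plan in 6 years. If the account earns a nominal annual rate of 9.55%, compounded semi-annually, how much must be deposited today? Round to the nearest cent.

Periodic rate i = 0.0955/2 = 0.04775; n = 6 × 2 = 12 periods.
PV = 12,400 / (1 + 0.04775)^12 = 12,400 / 1.750218 = 7,084.8335

R$7,084.83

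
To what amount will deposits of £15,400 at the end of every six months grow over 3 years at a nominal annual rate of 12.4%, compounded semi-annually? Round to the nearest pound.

£107,962

With 2 periods per year: i = 0.062, n = 6.
Accumulation factor s(6|0.062) = 7.010544; FV = 15400 × 7.010544 = 107,962.3852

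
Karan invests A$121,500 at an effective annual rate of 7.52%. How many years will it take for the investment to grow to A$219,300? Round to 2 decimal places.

n = ln(219300/121500) / ln(1+0.0752) = ln(1.80494) / 0.072507 = 8.1444 years

8.14 years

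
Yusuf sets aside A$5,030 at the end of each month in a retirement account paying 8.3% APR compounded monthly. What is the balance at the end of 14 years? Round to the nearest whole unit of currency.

Periodic rate i = 0.083/12 = 0.00691667; n = 14 × 12 = 168 periods.
Accumulation factor s(168|0.00691667) = 315.695322; FV = 5030 × 315.695322 = 1,587,947.4704

A$1,587,947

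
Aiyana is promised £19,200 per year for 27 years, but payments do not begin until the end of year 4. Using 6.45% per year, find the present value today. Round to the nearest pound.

Value one period before first payment (t=3): 19200 × [1 − (1+0.0645)^(−27)] / 0.0645 = 19200 × 12.636350 = 242,617.9264
PV₀ = 242,617.9264 / (1+0.0645)^3 = 242,617.9264 / 1.206249 = 201,134.1846

£201,134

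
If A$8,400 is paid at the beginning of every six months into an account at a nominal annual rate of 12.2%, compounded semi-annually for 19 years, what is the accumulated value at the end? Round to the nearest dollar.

A$1,240,170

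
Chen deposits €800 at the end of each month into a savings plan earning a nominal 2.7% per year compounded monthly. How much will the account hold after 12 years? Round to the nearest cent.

€135,873.49

Periodic rate i = 0.027/12 = 0.00225; n = 12 × 12 = 144 periods.
FV = 800 × [(1+0.00225)^144 − 1] / 0.00225 = 800 × 169.841857 = 135,873.4857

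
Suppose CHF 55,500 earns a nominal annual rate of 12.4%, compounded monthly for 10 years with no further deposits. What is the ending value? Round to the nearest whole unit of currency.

CHF 190,570

With 12 periods per year: i = 0.0103333, n = 120.
FV = PV·(1+i)^n = 55,500 × 3.433696 = 190,570.1083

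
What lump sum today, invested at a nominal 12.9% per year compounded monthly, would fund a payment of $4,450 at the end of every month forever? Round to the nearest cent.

$413,953.49

Periodic rate i = 0.129/12 = 0.01075.
PV = C/r = 4450/0.01075 = 413,953.4884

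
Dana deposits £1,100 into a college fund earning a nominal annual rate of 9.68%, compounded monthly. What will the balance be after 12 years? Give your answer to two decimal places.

With 12 periods per year: i = 0.00806667, n = 144.
FV = 1,100 × (1 + 0.00806667)^144 = 3,498.2054

£3,498.21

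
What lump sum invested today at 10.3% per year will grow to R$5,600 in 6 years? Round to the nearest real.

R$3,110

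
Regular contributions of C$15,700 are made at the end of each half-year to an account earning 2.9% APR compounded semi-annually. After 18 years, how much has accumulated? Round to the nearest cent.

With 2 periods per year: i = 0.0145, n = 36.
FV = PMT · [(1+i)^n − 1] / i = 15700 · 46.833760 = 735,290.0249

C$735,290.02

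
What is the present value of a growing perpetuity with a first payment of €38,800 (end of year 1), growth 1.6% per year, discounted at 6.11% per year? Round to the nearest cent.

€860,310.42

PV = D₁/(r − g) = 38800/(0.0611 − 0.016) = 860,310.4213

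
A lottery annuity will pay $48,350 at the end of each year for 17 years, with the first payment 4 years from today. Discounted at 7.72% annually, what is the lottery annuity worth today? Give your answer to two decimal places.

$359,529.24

Value one period before first payment (t=3): 48350 × [1 − (1+0.0772)^(−17)] / 0.0772 = 48350 × 9.294516 = 449,389.8441
Discount back 3 years: 449,389.8441 × (1+0.0772)^(−3) = 449,389.8441 × 0.800039 = 359,529.2420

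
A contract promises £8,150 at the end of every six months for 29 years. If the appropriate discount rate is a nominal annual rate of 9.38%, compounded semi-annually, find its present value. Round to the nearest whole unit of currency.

£161,599

Periodic rate i = 0.0938/2 = 0.0469; n = 29 × 2 = 58 periods.
Annuity factor a(58|0.0469) = 19.828048; PV = 8150 × 19.828048 = 161,598.5889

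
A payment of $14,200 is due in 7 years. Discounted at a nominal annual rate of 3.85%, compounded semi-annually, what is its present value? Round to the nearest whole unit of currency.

$10,873

Periodic rate i = 0.0385/2 = 0.01925; n = 7 × 2 = 14 periods.
PV = 14,200 / (1 + 0.01925)^14 = 14,200 / 1.305961 = 10,873.2222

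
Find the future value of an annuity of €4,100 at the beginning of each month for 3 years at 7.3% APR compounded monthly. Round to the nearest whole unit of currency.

€165,454

i = 0.073/12 = 0.00608333 per month; n = 3·12 = 36.
FV = PMT · [(1+i)^n − 1] / i × (1+i) = 4100 · 40.354529 = 165,453.5699
Payments are at the start of each period, so multiply by (1+i).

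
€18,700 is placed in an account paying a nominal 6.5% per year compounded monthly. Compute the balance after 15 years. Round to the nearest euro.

i = 0.065/12 = 0.00541667 per month; n = 15·12 = 180.
FV = 18,700 × (1 + 0.00541667)^180 = 49,446.5553

€49,447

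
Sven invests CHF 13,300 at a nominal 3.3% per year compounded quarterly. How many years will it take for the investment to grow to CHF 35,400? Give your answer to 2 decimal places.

29.79 years

Periodic rate i = 0.033/4 = 0.00825.
(1+i)^n = 35400/13300 = 2.66165, so n = ln 2.66165 / ln 1.00825 = 119.1491 quarters
= 119.1491/4 years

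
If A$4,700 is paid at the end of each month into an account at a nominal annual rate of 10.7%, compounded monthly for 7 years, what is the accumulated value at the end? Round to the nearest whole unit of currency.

Periodic rate i = 0.107/12 = 0.00891667; n = 7 × 12 = 84 periods.
Accumulation factor s(84|0.00891667) = 124.247686; FV = 4700 × 124.247686 = 583,964.1251

A$583,964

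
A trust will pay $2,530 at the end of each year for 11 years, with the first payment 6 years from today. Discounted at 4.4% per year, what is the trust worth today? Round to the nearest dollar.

$17,491

PV at t=5 (ordinary 11-year annuity): 2530 × a(11|0.044) = 2530 × 8.574490 = 21,693.4598
PV₀ = 21,693.4598 / (1+0.044)^5 = 21,693.4598 / 1.240231 = 17,491.4707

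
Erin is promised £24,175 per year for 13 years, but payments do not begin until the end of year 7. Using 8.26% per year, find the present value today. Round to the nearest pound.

£117,006

Value one period before first payment (t=6): 24175 × [1 − (1+0.0826)^(−13)] / 0.0826 = 24175 × 7.791986 = 188,371.2624
PV₀ = 188,371.2624 / (1+0.0826)^6 = 188,371.2624 / 1.609934 = 117,005.5633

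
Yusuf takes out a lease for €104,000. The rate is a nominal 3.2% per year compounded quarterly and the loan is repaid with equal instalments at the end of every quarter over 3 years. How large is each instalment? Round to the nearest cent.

With 4 periods per year: i = 0.008, n = 12.
PMT = 104000 / ( [1 − (1+0.008)^(−12)] / 0.008 ) = 104000 / 11.398615 = 9,123.9158

€9,123.92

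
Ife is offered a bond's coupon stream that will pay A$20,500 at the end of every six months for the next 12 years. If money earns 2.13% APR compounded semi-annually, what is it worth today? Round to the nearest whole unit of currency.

A$432,138

i = 0.0213/2 = 0.01065 per half-year; n = 12·2 = 24.
PV = PMT · [1 − (1+i)^(−n)] / i = 20500 · 21.079901 = 432,137.9724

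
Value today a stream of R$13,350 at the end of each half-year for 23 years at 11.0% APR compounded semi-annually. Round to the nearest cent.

i = 0.11/2 = 0.055 per half-year; n = 23·2 = 46.
PV = PMT · [1 − (1+i)^(−n)] / i = 13350 · 16.632915 = 222,049.4202

R$222,049.42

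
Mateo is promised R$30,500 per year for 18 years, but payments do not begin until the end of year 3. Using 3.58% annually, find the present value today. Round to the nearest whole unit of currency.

R$372,483

PV at t=2 (ordinary 18-year annuity): 30500 × a(18|0.0358) = 30500 × 13.102636 = 399,630.4108
PV₀ = 399,630.4108 / (1+0.0358)^2 = 399,630.4108 / 1.072882 = 372,483.2227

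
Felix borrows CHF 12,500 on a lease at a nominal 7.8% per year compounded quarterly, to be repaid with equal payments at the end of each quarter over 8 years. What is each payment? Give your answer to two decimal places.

CHF 528.77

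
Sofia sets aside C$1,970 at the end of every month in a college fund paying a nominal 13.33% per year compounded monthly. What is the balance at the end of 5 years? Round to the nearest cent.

C$166,750.94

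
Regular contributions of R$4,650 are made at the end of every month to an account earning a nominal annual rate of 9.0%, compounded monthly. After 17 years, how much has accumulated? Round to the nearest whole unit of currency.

R$2,226,970

With 12 periods per year: i = 0.0075, n = 204.
FV = 4650 × [(1+0.0075)^204 − 1] / 0.0075 = 4650 × 478.918252 = 2,226,969.8728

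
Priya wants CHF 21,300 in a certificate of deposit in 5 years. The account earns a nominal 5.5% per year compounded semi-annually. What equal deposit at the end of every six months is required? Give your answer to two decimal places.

CHF 1,879.51

With 2 periods per year: i = 0.0275, n = 10.
PMT = 21300 / ( [(1+0.0275)^10 − 1] / 0.0275 ) = 21300 / 11.332765 = 1,879.5060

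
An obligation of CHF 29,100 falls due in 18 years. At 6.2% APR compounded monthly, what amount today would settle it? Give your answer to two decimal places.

CHF 9,560.23

i = 0.062/12 = 0.00516667 per month; n = 18·12 = 216.
PV = FV·(1+i)^(−n) = 29,100 × 0.328530 = 9,560.2252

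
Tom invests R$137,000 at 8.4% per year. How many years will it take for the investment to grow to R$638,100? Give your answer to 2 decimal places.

19.07 years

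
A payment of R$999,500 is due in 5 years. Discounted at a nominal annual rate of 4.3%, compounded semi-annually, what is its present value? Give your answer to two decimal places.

R$807,977.17

With 2 periods per year: i = 0.0215, n = 10.
PV = FV·(1+i)^(−n) = 999,500 × 0.808381 = 807,977.1684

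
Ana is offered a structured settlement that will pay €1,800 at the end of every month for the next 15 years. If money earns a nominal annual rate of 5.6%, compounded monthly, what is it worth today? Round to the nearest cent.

€218,871.69

With 12 periods per year: i = 0.00466667, n = 180.
Annuity factor a(180|0.00466667) = 121.595383; PV = 1800 × 121.595383 = 218,871.6901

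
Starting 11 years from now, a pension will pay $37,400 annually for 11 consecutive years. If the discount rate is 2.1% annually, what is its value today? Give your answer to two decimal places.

PV at t=10 (ordinary 11-year annuity): 37400 × a(11|0.021) = 37400 × 9.731409 = 363,954.6836
Discount back 10 years: 363,954.6836 × (1+0.021)^(−10) = 363,954.6836 × 0.812349 = 295,658.1749

$295,658.17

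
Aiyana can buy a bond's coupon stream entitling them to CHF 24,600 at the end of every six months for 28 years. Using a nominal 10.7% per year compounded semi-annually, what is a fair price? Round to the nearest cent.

CHF 434,979.06

With 2 periods per year: i = 0.0535, n = 56.
PV = 24600 × [1 − (1+0.0535)^(−56)] / 0.0535 = 24600 × 17.682076 = 434,979.0606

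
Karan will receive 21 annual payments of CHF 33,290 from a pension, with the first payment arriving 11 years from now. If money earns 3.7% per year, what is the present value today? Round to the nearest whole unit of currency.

CHF 333,917

PV at t=10 (ordinary 21-year annuity): 33290 × a(21|0.037) = 33290 × 14.424884 = 480,204.4005
PV₀ = 480,204.4005 / (1+0.037)^10 = 480,204.4005 / 1.438095 = 333,917.0321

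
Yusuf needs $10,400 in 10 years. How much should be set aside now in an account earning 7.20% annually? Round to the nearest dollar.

$5,189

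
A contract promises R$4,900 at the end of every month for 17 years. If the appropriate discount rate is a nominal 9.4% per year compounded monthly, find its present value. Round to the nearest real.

R$498,196

Periodic rate i = 0.094/12 = 0.00783333; n = 17 × 12 = 204 periods.
Annuity factor a(204|0.00783333) = 101.672651; PV = 4900 × 101.672651 = 498,195.9876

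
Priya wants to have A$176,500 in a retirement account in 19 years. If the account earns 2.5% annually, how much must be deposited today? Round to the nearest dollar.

PV = 176,500 / (1 + 0.025)^19 = 176,500 / 1.598650 = 110,405.6419

A$110,406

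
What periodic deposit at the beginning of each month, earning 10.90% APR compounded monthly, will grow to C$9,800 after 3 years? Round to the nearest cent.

C$229.28

Periodic rate i = 0.109/12 = 0.00908333; n = 3 × 12 = 36 periods.
PMT = 9800 / ( [(1+0.00908333)^36 − 1] / 0.00908333 × (1+i) ) = 9800 / 42.743193 = 229.2763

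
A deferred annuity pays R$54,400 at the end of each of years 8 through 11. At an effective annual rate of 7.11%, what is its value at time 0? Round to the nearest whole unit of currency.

R$113,646

Value one period before first payment (t=7): 54400 × [1 − (1+0.0711)^(−4)] / 0.0711 = 54400 × 3.378817 = 183,807.6389
PV₀ = 183,807.6389 / (1+0.0711)^7 = 183,807.6389 / 1.617373 = 113,645.8081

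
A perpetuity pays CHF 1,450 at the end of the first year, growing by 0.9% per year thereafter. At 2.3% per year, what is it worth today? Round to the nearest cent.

CHF 103,571.43

PV = PMT / (i − g) = 1450 / (0.023 − 0.009) = 1450 / 0.014000 = 103,571.4286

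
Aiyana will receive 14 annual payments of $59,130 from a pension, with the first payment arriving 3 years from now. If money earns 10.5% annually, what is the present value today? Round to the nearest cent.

$347,226.73

PV at t=2 (ordinary 14-year annuity): 59130 × a(14|0.105) = 59130 × 7.170176 = 423,972.5173
PV₀ = 423,972.5173 / (1+0.105)^2 = 423,972.5173 / 1.221025 = 347,226.7295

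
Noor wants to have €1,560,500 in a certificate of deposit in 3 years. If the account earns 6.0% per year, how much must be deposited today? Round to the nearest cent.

€1,310,225.89

PV = 1,560,500 / (1 + 0.06)^3 = 1,560,500 / 1.191016 = 1,310,225.8912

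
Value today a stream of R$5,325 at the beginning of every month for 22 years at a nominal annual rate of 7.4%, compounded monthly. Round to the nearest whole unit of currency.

R$697,412

i = 0.074/12 = 0.00616667 per month; n = 22·12 = 264.
Annuity factor a(264|0.00616667) × (1+i) = 130.969334; PV = 5325 × 130.969334 = 697,411.7050
(Beginning-of-period payments → annuity-due factor ×(1+i).)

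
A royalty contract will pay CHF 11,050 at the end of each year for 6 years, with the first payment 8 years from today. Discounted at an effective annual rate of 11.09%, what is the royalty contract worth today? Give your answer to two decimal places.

PV at t=7 (ordinary 6-year annuity): 11050 × a(6|0.1109) = 11050 × 4.219592 = 46,626.4917
PV₀ = 46,626.4917 / (1+0.1109)^7 = 46,626.4917 / 2.087972 = 22,330.9897

CHF 22,330.99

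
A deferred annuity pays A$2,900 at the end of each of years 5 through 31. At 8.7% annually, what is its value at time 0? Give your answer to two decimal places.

PV at t=4 (ordinary 27-year annuity): 2900 × a(27|0.087) = 2900 × 10.285652 = 29,828.3896
Discount back 4 years: 29,828.3896 × (1+0.087)^(−4) = 29,828.3896 × 0.716278 = 21,365.4296

A$21,365.43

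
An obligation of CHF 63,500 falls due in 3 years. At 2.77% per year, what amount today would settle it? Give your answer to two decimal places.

PV = FV·(1+i)^(−n) = 63,500 × 0.921300 = 58,502.5310

CHF 58,502.53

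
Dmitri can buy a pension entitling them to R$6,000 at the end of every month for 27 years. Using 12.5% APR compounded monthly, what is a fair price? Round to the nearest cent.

R$555,943.27

Periodic rate i = 0.125/12 = 0.0104167; n = 27 × 12 = 324 periods.
PV = 6000 × [1 − (1+0.0104167)^(−324)] / 0.0104167 = 6000 × 92.657212 = 555,943.2719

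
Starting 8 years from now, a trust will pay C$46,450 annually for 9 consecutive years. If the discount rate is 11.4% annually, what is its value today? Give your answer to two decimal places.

C$118,944.82

Value one period before first payment (t=7): 46450 × [1 − (1+0.114)^(−9)] / 0.114 = 46450 × 5.452004 = 253,245.5679
Discount back 7 years: 253,245.5679 × (1+0.114)^(−7) = 253,245.5679 × 0.469682 = 118,944.8156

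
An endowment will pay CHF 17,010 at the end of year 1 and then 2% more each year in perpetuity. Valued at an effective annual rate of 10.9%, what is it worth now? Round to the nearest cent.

CHF 191,123.60

PV = D₁/(r − g) = 17010/(0.109 − 0.02) = 191,123.5955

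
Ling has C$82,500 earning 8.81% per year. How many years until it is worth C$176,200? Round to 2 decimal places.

(1+i)^n = 176200/82500 = 2.13576, so n = ln 2.13576 / ln 1.0881 = 8.9873 years

8.99 years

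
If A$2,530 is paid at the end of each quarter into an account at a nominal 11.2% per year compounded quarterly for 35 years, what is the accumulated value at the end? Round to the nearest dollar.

A$4,224,819

Periodic rate i = 0.112/4 = 0.028; n = 35 × 4 = 140 periods.
FV = PMT · [(1+i)^n − 1] / i = 2530 · 1669.888988 = 4,224,819.1399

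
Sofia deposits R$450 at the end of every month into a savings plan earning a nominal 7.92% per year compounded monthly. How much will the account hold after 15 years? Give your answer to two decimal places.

R$154,618.22

Periodic rate i = 0.0792/12 = 0.0066; n = 15 × 12 = 180 periods.
FV = 450 × [(1+0.0066)^180 − 1] / 0.0066 = 450 × 343.596054 = 154,618.2243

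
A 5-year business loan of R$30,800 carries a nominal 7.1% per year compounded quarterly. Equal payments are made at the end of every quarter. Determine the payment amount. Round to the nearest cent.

R$1,842.98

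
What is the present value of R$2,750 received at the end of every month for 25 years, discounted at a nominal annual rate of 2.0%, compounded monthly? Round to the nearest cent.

i = 0.02/12 = 0.00166667 per month; n = 25·12 = 300.
PV = 2750 × [1 − (1+0.00166667)^(−300)] / 0.00166667 = 2750 × 235.930108 = 648,807.7977

R$648,807.80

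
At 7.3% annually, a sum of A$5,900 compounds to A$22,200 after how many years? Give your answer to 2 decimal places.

18.81 years

n = ln(22200/5900) / ln(1+0.073) = ln(3.76271) / 0.070458 = 18.8074 years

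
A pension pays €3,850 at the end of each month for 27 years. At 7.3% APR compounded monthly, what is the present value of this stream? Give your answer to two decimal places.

€544,177.89

i = 0.073/12 = 0.00608333 per month; n = 27·12 = 324.
PV = 3850 × [1 − (1+0.00608333)^(−324)] / 0.00608333 = 3850 × 141.344908 = 544,177.8948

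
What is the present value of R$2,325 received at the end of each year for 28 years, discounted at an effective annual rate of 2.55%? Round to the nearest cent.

PV = PMT · [1 − (1+i)^(−n)] / i = 2325 · 19.839816 = 46,127.5733

R$46,127.57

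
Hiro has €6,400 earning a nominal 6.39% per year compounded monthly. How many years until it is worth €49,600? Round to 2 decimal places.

Periodic rate i = 0.0639/12 = 0.005325.
(1+i)^n = 49600/6400 = 7.75000, so n = ln 7.75000 / ln 1.00533 = 385.5662 months
= 385.5662/12 years

32.13 years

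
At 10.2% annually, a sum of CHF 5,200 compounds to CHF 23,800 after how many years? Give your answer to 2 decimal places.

n = ln(23800/5200) / ln(1+0.102) = ln(4.57692) / 0.097127 = 15.6602 years

15.66 years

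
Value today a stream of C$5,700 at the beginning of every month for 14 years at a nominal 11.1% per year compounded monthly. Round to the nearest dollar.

With 12 periods per year: i = 0.00925, n = 168.
Annuity factor a(168|0.00925) × (1+i) = 85.877228; PV = 5700 × 85.877228 = 489,500.1984
(Beginning-of-period payments → annuity-due factor ×(1+i).)

C$489,500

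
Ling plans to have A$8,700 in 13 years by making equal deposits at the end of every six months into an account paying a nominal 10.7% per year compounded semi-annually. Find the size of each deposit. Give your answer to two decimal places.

With 2 periods per year: i = 0.0535, n = 26.
FV-annuity factor = 53.776074; PMT = 8700 / 53.776074 = 161.7820

A$161.78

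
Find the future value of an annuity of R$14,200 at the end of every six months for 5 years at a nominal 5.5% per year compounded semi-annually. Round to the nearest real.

R$160,925

With 2 periods per year: i = 0.0275, n = 10.
FV = 14200 × [(1+0.0275)^10 − 1] / 0.0275 = 14200 × 11.332765 = 160,925.2605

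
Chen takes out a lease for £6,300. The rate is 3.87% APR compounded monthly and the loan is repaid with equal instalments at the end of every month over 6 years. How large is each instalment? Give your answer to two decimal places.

£98.19

i = 0.0387/12 = 0.003225 per month; n = 6·12 = 72.
PMT = 6300 / ( [1 − (1+0.003225)^(−72)] / 0.003225 ) = 6300 / 64.160060 = 98.1919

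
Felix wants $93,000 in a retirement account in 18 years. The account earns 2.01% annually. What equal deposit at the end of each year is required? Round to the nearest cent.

$4,339.45

FV-annuity factor = 21.431283; PMT = 93000 / 21.431283 = 4,339.4509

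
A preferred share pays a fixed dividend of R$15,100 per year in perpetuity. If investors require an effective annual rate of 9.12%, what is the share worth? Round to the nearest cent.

PV = C/r = 15100/0.0912 = 165,570.1754

R$165,570.18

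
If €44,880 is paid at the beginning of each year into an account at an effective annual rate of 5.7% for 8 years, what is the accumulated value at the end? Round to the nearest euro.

FV = PMT · [(1+i)^n − 1] / i × (1+i) = 44880 · 10.349632 = 464,491.4917
Payments are at the start of each period, so multiply by (1+i).

€464,491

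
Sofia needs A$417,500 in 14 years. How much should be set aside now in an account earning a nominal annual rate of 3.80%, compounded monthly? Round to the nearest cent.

A$245,457.82

Periodic rate i = 0.038/12 = 0.00316667; n = 14 × 12 = 168 periods.
Discount factor = (1+0.00316667)^(−168) = 0.587923; PV = 417,500 × 0.587923 = 245,457.8160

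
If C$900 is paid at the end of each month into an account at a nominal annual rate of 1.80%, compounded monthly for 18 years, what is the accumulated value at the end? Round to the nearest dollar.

C$229,387

Periodic rate i = 0.018/12 = 0.0015; n = 18 × 12 = 216 periods.
FV = PMT · [(1+i)^n − 1] / i = 900 · 254.874467 = 229,387.0201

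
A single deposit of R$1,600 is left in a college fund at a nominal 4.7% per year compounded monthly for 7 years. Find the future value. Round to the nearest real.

R$2,222

Periodic rate i = 0.047/12 = 0.00391667; n = 7 × 12 = 84 periods.
FV = PV·(1+i)^n = 1,600 × 1.388685 = 2,221.8963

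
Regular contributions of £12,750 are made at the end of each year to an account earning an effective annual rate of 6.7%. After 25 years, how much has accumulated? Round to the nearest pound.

£772,523

Accumulation factor s(25|0.067) = 60.590054; FV = 12750 × 60.590054 = 772,523.1878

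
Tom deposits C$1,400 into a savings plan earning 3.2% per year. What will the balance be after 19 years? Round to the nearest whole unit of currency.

1,400 × (1+0.032)^19 = 1,400 × 1.819342 = 2,547.0782

C$2,547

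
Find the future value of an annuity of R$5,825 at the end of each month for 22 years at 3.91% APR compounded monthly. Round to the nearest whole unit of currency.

Periodic rate i = 0.0391/12 = 0.00325833; n = 22 × 12 = 264 periods.
Accumulation factor s(264|0.00325833) = 417.492719; FV = 5825 × 417.492719 = 2,431,895.0892

R$2,431,895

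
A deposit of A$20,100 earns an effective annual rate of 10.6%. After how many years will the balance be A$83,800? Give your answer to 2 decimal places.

14.17 years

n = ln(83800/20100) / ln(1+0.106) = ln(4.16915) / 0.100750 = 14.1709 years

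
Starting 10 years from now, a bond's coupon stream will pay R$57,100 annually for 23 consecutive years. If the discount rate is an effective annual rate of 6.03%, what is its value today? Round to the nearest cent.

R$413,650.57

PV at t=9 (ordinary 23-year annuity): 57100 × a(23|0.0603) = 57100 × 12.270334 = 700,636.0491
PV₀ = 700,636.0491 / (1+0.0603)^9 = 700,636.0491 / 1.693787 = 413,650.5691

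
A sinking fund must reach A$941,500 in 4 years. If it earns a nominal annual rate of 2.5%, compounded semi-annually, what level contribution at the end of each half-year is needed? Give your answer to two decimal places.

A$112,634.60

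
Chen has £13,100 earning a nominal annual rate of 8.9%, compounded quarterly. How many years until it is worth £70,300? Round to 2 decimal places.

19.09 years

Periodic rate i = 0.089/4 = 0.02225.
n = ln(70300/13100) / ln(1+0.02225) = ln(5.36641) / 0.022006 = 76.3498 quarters
= 76.3498/4 years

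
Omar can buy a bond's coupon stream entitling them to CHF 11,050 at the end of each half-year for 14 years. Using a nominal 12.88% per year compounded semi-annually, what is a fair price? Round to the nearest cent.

i = 0.1288/2 = 0.0644 per half-year; n = 14·2 = 28.
Annuity factor a(28|0.0644) = 12.822884; PV = 11050 × 12.822884 = 141,692.8701

CHF 141,692.87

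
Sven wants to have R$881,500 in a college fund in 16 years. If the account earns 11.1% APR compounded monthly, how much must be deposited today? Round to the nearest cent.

Periodic rate i = 0.111/12 = 0.00925; n = 16 × 12 = 192 periods.
Discount factor = (1+0.00925)^(−192) = 0.170702; PV = 881,500 × 0.170702 = 150,473.7571

R$150,473.76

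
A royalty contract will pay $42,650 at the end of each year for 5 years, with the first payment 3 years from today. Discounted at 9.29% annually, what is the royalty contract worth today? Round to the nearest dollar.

$137,851

Value one period before first payment (t=2): 42650 × [1 − (1+0.0929)^(−5)] / 0.0929 = 42650 × 3.860559 = 164,652.8306
Discount back 2 years: 164,652.8306 × (1+0.0929)^(−2) = 164,652.8306 × 0.837219 = 137,850.5012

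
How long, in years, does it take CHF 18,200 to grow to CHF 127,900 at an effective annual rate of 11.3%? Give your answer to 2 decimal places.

(1+i)^n = 127900/18200 = 7.02747, so n = ln 7.02747 / ln 1.113 = 18.2126 years

18.21 years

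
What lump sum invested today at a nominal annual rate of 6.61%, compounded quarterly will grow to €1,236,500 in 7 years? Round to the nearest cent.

Periodic rate i = 0.0661/4 = 0.016525; n = 7 × 4 = 28 periods.
PV = FV·(1+i)^(−n) = 1,236,500 × 0.631967 = 781,426.8501

€781,426.85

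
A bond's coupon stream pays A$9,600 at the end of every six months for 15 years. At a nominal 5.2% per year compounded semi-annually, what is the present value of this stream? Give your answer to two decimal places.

With 2 periods per year: i = 0.026, n = 30.
PV = 9600 × [1 − (1+0.026)^(−30)] / 0.026 = 9600 × 20.653921 = 198,277.6372

A$198,277.64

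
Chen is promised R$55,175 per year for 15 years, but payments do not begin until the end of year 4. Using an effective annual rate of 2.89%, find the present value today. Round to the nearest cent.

R$609,556.39

PV at t=3 (ordinary 15-year annuity): 55175 × a(15|0.0289) = 55175 × 12.033475 = 663,946.9602
PV₀ = 663,946.9602 / (1+0.0289)^3 = 663,946.9602 / 1.089230 = 609,556.3856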